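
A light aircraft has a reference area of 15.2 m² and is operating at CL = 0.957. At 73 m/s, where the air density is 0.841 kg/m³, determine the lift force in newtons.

Dynamic pressure q = ½ρv² = ½ × 0.841 × 73² = 2241 Pa.
L = q·S·CL = 2241 × 15.2 × 0.957 = 32600 N ≈ 32.6 kN

L = 32600 N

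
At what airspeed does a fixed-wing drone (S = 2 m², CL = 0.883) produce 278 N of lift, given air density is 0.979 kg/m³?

L = ½ρv²S·CL ⇒ v = √(2L/(ρ·S·CL))
v = √(2 × 278 / (0.979 × 2 × 0.883)) = √321.6 = 17.9 m/s

v = 17.9 m/s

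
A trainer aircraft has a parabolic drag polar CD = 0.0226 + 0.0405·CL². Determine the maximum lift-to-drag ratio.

(L/D)max = 16.5

For CD = CD0 + K·CL², (L/D)max occurs at CL* = √(CD0/K) and equals 1/(2√(K·CD0)).
(L/D)max = 1/(2√(0.0405 × 0.0226)) = 1/(2 × 0.03025) = 16.5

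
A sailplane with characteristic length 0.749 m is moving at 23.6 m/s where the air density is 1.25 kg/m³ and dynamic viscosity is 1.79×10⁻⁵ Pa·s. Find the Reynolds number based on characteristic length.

Re = ρ·v·c/μ = 1.25 × 23.6 × 0.749 / (1.79×10⁻⁵) = 1.23×10^6

Re = 1.23×10^6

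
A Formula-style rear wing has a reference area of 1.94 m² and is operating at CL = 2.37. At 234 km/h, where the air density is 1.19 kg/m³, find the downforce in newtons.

Convert speed: v = 234 km/h ÷ 3.6 = 65 m/s.
L = ½ρv²S·CL = ½ × 1.19 × 65² × 1.94 × 2.37 = 11600 N ≈ 11.6 kN

L = 11600 N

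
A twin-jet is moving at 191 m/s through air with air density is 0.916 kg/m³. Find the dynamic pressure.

q = ½ρv² = ½ × 0.916 × 191² = 16700 Pa

q = 16700 Pa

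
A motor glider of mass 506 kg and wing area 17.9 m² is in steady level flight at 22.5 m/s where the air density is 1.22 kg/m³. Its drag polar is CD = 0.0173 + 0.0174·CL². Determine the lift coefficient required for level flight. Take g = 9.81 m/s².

In steady level flight, lift balances weight: W = mg = 506 × 9.81 = 4963.9 N.
Dynamic pressure q = 0.5 × 1.22 × 22.5² = 308.8 Pa.
CL = 2W/(ρv²S) = 2×4963.9/(1.22×22.5²×17.9) = 0.898.

CL = 0.898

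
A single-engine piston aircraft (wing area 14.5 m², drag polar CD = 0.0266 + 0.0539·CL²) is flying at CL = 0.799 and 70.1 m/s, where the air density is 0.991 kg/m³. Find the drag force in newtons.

CD = 0.0266 + 0.0539 × 0.799² = 0.06101
D = ½ρv²S·CD = ½ × 0.991 × 70.1² × 14.5 × 0.06101 = 2150 N

D = 2150 N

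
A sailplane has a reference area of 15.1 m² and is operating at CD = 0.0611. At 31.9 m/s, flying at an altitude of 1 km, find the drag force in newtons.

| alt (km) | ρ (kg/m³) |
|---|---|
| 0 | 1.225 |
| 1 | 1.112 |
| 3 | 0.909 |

At 1 km, from the table: ρ = 1.112 kg/m³.
Dynamic pressure q = ½ρv² = ½ × 1.112 × 31.9² = 565.8 Pa.
D = q·S·CD = 565.8 × 15.1 × 0.0611 = 522 N

D = 522 N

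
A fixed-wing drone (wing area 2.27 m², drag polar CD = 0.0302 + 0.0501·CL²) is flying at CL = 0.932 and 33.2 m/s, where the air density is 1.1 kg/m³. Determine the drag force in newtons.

D = 101 N

CD = 0.0302 + 0.0501 × 0.932² = 0.07372
D = ½ρv²S·CD = ½ × 1.1 × 33.2² × 2.27 × 0.07372 = 101 N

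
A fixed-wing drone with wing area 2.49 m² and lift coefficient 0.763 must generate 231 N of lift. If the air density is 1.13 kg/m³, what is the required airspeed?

L = ½ρv²S·CL ⇒ v = √(2L/(ρ·S·CL))
v = √(2 × 231 / (1.13 × 2.49 × 0.763)) = √215.2 = 14.7 m/s

v = 14.7 m/s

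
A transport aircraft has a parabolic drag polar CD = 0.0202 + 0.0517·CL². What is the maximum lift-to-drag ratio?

For CD = CD0 + K·CL², (L/D)max occurs at CL* = √(CD0/K) and equals 1/(2√(K·CD0)).
(L/D)max = 1/(2√(0.0517 × 0.0202)) = 1/(2 × 0.03232) = 15.5

(L/D)max = 15.5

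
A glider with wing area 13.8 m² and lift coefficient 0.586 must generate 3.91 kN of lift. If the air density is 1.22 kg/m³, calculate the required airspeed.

L = ½ρv²S·CL ⇒ v = √(2L/(ρ·S·CL))
v = √(2 × 3910 / (1.22 × 13.8 × 0.586)) = √792.6 = 28.2 m/s

v = 28.2 m/s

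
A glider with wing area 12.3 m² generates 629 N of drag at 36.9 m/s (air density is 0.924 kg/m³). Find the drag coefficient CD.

From D = ½ρv²S·CD, rearranging gives CD = 2D/(ρv²S).
CD = 2 × 629 / (0.924 × 36.9² × 12.3) = 0.0813

CD = 0.0813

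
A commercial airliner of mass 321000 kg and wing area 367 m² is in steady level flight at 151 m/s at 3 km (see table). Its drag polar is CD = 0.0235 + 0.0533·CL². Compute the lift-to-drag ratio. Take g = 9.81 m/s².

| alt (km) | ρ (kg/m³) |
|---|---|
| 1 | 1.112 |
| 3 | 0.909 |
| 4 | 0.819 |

At 3 km, from the table: ρ = 0.909 kg/m³.
Weight W = mg = 321000 × 9.81 = 3.149×10^6 N; in level flight L = W.
Dynamic pressure q = 0.5 × 0.909 × 151² = 10360 Pa.
Required CL = L/(qS) = 3.149×10^6/(10360·367) = 0.828.
CD = 0.0235 + 0.0533 × 0.828² = 0.06004.
L/D = CL/CD = 0.828 / 0.06004 = 13.8

L/D = 13.8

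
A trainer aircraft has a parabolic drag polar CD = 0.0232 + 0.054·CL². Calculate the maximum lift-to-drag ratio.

(L/D)max = 14.1

For CD = CD0 + K·CL², (L/D)max occurs at CL* = √(CD0/K) and equals 1/(2√(K·CD0)).
(L/D)max = 1/(2√(0.054 × 0.0232)) = 1/(2 × 0.03539) = 14.1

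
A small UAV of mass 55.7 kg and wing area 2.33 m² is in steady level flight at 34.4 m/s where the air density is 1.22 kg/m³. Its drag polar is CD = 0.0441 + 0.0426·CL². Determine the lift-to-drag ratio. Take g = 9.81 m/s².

In steady level flight, lift balances weight: W = mg = 55.7 × 9.81 = 546.42 N.
q = ½ρv² = ½ × 1.22 × 34.4² = 721.8 Pa.
CL = 2W/(ρv²S) = 2×546.42/(1.22×34.4²×2.33) = 0.3249.
CD = 0.0441 + 0.0426 × 0.3249² = 0.0486.
L/D = CL/CD = 0.3249 / 0.0486 = 6.69

L/D = 6.69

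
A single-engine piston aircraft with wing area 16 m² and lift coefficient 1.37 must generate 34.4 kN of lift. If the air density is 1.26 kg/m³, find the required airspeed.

v = 49.9 m/s

L = ½ρv²S·CL ⇒ v = √(2L/(ρ·S·CL))
v = √(2 × 34400 / (1.26 × 16 × 1.37)) = √2491 = 49.9 m/s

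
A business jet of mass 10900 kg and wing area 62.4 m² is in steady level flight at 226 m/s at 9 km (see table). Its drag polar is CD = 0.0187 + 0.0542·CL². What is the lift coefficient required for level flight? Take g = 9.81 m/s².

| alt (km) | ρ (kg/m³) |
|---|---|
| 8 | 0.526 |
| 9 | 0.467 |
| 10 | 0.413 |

CL = 0.144

At 9 km, from the table: ρ = 0.467 kg/m³.
In steady level flight, lift balances weight: W = mg = 10900 × 9.81 = 1.0693×10^5 N.
q = ½ρv² = ½ × 0.467 × 226² = 11930 Pa.
CL = 2W/(ρv²S) = 2×1.0693×10^5/(0.467×226²×62.4) = 0.1437.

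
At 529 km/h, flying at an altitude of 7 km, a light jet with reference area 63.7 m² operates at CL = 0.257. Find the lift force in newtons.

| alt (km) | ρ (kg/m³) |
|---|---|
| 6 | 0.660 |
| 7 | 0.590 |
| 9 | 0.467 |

L = 1.04×10^5 N

At 7 km, from the table: ρ = 0.590 kg/m³.
Convert speed: v = 529 km/h ÷ 3.6 = 146.9 m/s.
L = ½ρv²S·CL = ½ × 0.59 × 146.9² × 63.7 × 0.257 = 1.04×10^5 N ≈ 104 kN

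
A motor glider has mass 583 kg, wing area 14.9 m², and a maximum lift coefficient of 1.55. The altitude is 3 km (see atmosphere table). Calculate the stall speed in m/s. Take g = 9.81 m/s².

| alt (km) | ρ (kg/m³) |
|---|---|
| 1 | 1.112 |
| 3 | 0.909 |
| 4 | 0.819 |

V_stall = 23.3 m/s

At 3 km, from the table: ρ = 0.909 kg/m³.
Stall occurs when L = W at CL,max. W = mg = 583 × 9.81 = 5719 N.
V_stall = √(2W/(ρ·S·CL,max)) = √(2 × 5719 / (0.909 × 14.9 × 1.55))
V_stall = √544.9 = 23.3 m/s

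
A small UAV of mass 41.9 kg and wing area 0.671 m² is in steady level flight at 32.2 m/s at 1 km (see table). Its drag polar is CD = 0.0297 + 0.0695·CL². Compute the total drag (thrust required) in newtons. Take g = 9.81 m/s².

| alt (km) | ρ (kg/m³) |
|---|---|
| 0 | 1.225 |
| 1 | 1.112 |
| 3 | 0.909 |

D = 41.8 N

At 1 km, from the table: ρ = 1.112 kg/m³.
Level flight ⇒ L = W = m·g = 41.9 × 9.81 = 411.04 N.
Dynamic pressure q = 0.5 × 1.112 × 32.2² = 576.5 Pa.
CL = 2W/(ρv²S) = 2×411.04/(1.112×32.2²×0.671) = 1.063.
CD = 0.0297 + 0.0695 × 1.063² = 0.1082.
D = q·S·CD = 576.5 × 0.671 × 0.1082 = 41.84 N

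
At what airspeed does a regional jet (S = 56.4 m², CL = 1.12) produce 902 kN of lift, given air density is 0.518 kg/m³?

v = 235 m/s

L = ½ρv²S·CL ⇒ v = √(2L/(ρ·S·CL))
v = √(2 × 9.02×10^5 / (0.518 × 56.4 × 1.12)) = √55130 = 235 m/s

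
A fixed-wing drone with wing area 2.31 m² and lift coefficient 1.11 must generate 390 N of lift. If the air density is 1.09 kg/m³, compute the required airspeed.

L = ½ρv²S·CL ⇒ v = √(2L/(ρ·S·CL))
v = √(2 × 390 / (1.09 × 2.31 × 1.11)) = √279.1 = 16.7 m/s

v = 16.7 m/s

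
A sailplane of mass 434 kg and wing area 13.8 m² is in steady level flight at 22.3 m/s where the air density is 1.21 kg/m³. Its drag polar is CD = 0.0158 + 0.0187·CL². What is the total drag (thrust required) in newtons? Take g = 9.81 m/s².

D = 147 N

In steady level flight, lift balances weight: W = mg = 434 × 9.81 = 4257.5 N.
Dynamic pressure q = 0.5 × 1.21 × 22.3² = 300.9 Pa.
CL = 2W/(ρv²S) = 2×4257.5/(1.21×22.3²×13.8) = 1.025.
CD = 0.0158 + 0.0187 × 1.025² = 0.03546.
D = q·S·CD = 300.9 × 13.8 × 0.03546 = 147.2 N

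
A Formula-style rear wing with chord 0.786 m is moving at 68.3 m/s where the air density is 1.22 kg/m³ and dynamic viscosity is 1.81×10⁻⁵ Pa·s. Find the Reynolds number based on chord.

Re = ρ·v·c/μ = 1.22 × 68.3 × 0.786 / (1.81×10⁻⁵) = 3.62×10^6

Re = 3.62×10^6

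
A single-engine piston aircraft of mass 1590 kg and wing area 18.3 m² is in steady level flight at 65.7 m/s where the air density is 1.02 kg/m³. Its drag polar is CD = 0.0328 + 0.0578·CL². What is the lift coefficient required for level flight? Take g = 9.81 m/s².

CL = 0.387

In steady level flight, lift balances weight: W = mg = 1590 × 9.81 = 15598 N.
q = ½ρv² = ½ × 1.02 × 65.7² = 2201 Pa.
CL = W/(q·S) = 15598 / (2201 × 18.3) = 0.3872.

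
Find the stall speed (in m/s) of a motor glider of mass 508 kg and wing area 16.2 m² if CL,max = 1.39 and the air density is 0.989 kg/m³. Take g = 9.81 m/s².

Stall occurs when L = W at CL,max. W = mg = 508 × 9.81 = 4983 N.
From L = ½ρV²S·CL,max = W: V_stall = √(2W/(ρSCL,max)) = √(2·4983/(0.989·16.2·1.39))
V_stall = √447.5 = 21.2 m/s

V_stall = 21.2 m/s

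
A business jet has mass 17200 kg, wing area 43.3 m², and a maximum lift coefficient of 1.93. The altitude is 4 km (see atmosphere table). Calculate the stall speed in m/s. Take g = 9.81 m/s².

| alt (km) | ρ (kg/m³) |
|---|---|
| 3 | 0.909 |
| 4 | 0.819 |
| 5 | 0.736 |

V_stall = 70.2 m/s

At 4 km, from the table: ρ = 0.819 kg/m³.
Stall occurs when L = W at CL,max. W = mg = 17200 × 9.81 = 1.687×10^5 N.
V_stall = √(2W/(ρ·S·CL,max)) = √(2 × 1.687×10^5 / (0.819 × 43.3 × 1.93))
V_stall = √4931 = 70.2 m/s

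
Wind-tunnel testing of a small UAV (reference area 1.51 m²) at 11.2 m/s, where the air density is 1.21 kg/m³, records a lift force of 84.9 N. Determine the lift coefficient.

CL = 0.741

From L = ½ρv²S·CL, rearranging gives CL = 2L/(ρv²S).
CL = 2 × 84.9 / (1.21 × 11.2² × 1.51) = 0.741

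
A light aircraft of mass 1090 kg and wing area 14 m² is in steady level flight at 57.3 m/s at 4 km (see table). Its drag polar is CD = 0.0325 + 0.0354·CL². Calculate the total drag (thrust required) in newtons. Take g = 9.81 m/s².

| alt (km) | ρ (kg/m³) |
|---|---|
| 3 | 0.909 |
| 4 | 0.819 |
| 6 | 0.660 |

At 4 km, from the table: ρ = 0.819 kg/m³.
In steady level flight, lift balances weight: W = mg = 1090 × 9.81 = 10693 N.
Dynamic pressure q = 0.5 × 0.819 × 57.3² = 1345 Pa.
CL = W/(q·S) = 10693 / (1345 × 14) = 0.5681.
CD = 0.0325 + 0.0354 × 0.5681² = 0.04392.
D = q·S·CD = 1345 × 14 × 0.04392 = 826.8 N

D = 827 N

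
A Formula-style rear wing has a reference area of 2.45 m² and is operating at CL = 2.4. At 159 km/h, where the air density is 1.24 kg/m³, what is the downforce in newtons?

L = 7110 N

Convert speed: v = 159 km/h ÷ 3.6 = 44.17 m/s.
L = ½ρv²S·CL = ½ × 1.24 × 44.17² × 2.45 × 2.4 = 7110 N ≈ 7.11 kN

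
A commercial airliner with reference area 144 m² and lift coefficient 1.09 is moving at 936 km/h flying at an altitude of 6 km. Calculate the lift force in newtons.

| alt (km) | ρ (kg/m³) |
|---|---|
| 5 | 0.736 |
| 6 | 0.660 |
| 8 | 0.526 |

At 6 km, from the table: ρ = 0.660 kg/m³.
Convert speed: v = 936 km/h ÷ 3.6 = 260 m/s.
Dynamic pressure q = ½ρv² = ½ × 0.66 × 260² = 22310 Pa.
L = q·S·CL = 22310 × 144 × 1.09 = 3.5×10^6 N ≈ 3500 kN

L = 3.5×10^6 N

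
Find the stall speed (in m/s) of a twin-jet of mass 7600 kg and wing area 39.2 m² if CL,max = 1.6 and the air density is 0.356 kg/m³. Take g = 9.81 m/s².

V_stall = 81.7 m/s

Weight W = mg = 7600 × 9.81 = 74560 N.
From L = ½ρV²S·CL,max = W: V_stall = √(2W/(ρSCL,max)) = √(2·74560/(0.356·39.2·1.6))
V_stall = √6678 = 81.7 m/s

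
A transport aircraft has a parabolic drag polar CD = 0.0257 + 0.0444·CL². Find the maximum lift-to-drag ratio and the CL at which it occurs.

For CD = CD0 + K·CL², (L/D)max occurs at CL* = √(CD0/K) and equals 1/(2√(K·CD0)).
(L/D)max = 1/(2√(0.0444 × 0.0257)) = 1/(2 × 0.03378) = 14.8
CL* = √(0.0257/0.0444) = 0.761

(L/D)max = 14.8, at CL = 0.761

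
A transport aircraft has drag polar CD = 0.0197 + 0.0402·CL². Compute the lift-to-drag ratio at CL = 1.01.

CD = 0.0197 + 0.0402 × 1.01² = 0.06071
L/D = CL/CD = 1.01 / 0.06071 = 16.6

L/D = 16.6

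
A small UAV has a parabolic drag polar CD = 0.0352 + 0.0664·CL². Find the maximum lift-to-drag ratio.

(L/D)max = 10.3

For CD = CD0 + K·CL², (L/D)max occurs at CL* = √(CD0/K) and equals 1/(2√(K·CD0)).
(L/D)max = 1/(2√(0.0664 × 0.0352)) = 1/(2 × 0.04835) = 10.3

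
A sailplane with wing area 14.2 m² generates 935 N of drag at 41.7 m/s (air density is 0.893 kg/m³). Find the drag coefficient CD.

CD = 0.0848

From D = ½ρv²S·CD, rearranging gives CD = 2D/(ρv²S).
CD = 2 × 935 / (0.893 × 41.7² × 14.2) = 0.0848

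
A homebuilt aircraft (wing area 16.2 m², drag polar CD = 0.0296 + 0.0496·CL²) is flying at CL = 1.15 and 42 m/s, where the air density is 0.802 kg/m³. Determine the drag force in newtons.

D = 1090 N

CD = 0.0296 + 0.0496 × 1.15² = 0.0952
D = ½ρv²S·CD = ½ × 0.802 × 42² × 16.2 × 0.0952 = 1090 N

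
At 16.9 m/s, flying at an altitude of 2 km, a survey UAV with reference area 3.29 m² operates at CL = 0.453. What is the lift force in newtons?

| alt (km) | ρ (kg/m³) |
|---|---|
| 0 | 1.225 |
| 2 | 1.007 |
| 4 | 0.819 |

At 2 km, from the table: ρ = 1.007 kg/m³.
L = ½ρv²S·CL = ½ × 1.007 × 16.9² × 3.29 × 0.453 = 214 N

L = 214 N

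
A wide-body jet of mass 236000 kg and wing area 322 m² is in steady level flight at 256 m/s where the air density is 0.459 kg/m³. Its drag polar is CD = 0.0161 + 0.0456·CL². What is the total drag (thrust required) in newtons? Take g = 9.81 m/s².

D = 1.28×10^5 N

Level flight ⇒ L = W = m·g = 236000 × 9.81 = 2.3152×10^6 N.
q = ½ρv² = ½ × 0.459 × 256² = 15040 Pa.
CL = 2W/(ρv²S) = 2×2.3152×10^6/(0.459×256²×322) = 0.478.
CD = 0.0161 + 0.0456 × 0.478² = 0.02652.
D = q·S·CD = 15040 × 322 × 0.02652 = 1.284×10^5 N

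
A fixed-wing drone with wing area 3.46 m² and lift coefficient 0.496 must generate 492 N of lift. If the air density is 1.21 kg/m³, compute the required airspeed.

v = 21.8 m/s

L = ½ρv²S·CL ⇒ v = √(2L/(ρ·S·CL))
v = √(2 × 492 / (1.21 × 3.46 × 0.496)) = √473.9 = 21.8 m/s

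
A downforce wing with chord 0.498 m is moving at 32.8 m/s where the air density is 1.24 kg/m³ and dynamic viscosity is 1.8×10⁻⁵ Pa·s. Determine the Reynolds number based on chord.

Re = 1.13×10^6

Re = ρ·v·c/μ = 1.24 × 32.8 × 0.498 / (1.8×10⁻⁵) = 1.13×10^6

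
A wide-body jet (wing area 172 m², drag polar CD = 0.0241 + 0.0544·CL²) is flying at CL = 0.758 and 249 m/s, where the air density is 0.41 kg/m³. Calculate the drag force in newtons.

D = 1.21×10^5 N

CD = 0.0241 + 0.0544 × 0.758² = 0.05536
D = ½ρv²S·CD = ½ × 0.41 × 249² × 172 × 0.05536 = 1.21×10^5 N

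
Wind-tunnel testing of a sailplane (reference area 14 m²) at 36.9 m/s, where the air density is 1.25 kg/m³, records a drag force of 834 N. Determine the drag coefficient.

CD = 0.07

From D = ½ρv²S·CD, rearranging gives CD = 2D/(ρv²S).
CD = 2 × 834 / (1.25 × 36.9² × 14) = 0.07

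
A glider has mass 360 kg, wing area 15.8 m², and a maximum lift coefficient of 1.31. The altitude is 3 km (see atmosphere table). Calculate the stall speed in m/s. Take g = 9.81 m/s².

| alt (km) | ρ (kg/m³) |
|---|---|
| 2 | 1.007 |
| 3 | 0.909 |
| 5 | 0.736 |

V_stall = 19.4 m/s

At 3 km, from the table: ρ = 0.909 kg/m³.
Weight W = mg = 360 × 9.81 = 3532 N.
V_stall = √(2W/(ρ·S·CL,max)) = √(2 × 3532 / (0.909 × 15.8 × 1.31))
V_stall = √375.4 = 19.4 m/s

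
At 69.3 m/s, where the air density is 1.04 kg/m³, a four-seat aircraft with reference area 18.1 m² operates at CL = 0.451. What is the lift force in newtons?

L = 20400 N

L = ½ρv²S·CL = ½ × 1.04 × 69.3² × 18.1 × 0.451 = 20400 N ≈ 20.4 kN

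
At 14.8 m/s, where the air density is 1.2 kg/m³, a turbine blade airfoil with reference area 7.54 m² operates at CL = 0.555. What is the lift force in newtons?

Dynamic pressure q = ½ρv² = ½ × 1.2 × 14.8² = 131.4 Pa.
L = q·S·CL = 131.4 × 7.54 × 0.555 = 550 N

L = 550 N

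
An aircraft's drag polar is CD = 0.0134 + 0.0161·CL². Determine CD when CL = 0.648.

CD = 0.0202

CD = 0.0134 + 0.0161 × 0.648² = 0.0134 + 0.00676 = 0.0202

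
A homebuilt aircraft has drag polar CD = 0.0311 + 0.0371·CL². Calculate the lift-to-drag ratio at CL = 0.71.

CD = 0.0311 + 0.0371 × 0.71² = 0.0498
L/D = CL/CD = 0.71 / 0.0498 = 14.3

L/D = 14.3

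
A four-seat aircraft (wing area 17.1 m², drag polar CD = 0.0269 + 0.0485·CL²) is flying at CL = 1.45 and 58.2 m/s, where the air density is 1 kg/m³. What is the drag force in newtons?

D = 3730 N

CD = 0.0269 + 0.0485 × 1.45² = 0.1289
D = ½ρv²S·CD = ½ × 1 × 58.2² × 17.1 × 0.1289 = 3730 N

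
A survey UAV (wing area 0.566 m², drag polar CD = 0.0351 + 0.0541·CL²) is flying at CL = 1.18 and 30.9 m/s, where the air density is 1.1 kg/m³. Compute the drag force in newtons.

D = 32.8 N

CD = 0.0351 + 0.0541 × 1.18² = 0.1104
D = ½ρv²S·CD = ½ × 1.1 × 30.9² × 0.566 × 0.1104 = 32.8 N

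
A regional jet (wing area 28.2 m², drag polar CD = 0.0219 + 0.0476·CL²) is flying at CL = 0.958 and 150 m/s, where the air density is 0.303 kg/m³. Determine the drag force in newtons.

CD = 0.0219 + 0.0476 × 0.958² = 0.06559
D = ½ρv²S·CD = ½ × 0.303 × 150² × 28.2 × 0.06559 = 6300 N

D = 6300 N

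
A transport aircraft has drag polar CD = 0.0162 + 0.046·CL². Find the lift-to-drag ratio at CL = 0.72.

CD = 0.0162 + 0.046 × 0.72² = 0.04005
L/D = CL/CD = 0.72 / 0.04005 = 18

L/D = 18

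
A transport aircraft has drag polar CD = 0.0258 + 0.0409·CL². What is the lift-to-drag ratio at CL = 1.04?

L/D = 14.8

CD = 0.0258 + 0.0409 × 1.04² = 0.07004
L/D = CL/CD = 1.04 / 0.07004 = 14.8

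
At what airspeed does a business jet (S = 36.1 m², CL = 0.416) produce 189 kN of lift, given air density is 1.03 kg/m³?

L = ½ρv²S·CL ⇒ v = √(2L/(ρ·S·CL))
v = √(2 × 1.89×10^5 / (1.03 × 36.1 × 0.416)) = √24440 = 156 m/s

v = 156 m/s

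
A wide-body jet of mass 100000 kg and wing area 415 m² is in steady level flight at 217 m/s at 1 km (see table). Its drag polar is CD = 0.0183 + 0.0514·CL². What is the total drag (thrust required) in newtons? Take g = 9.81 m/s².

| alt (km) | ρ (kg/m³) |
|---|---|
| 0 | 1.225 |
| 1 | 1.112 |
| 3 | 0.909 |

At 1 km, from the table: ρ = 1.112 kg/m³.
In steady level flight, lift balances weight: W = mg = 100000 × 9.81 = 9.81×10^5 N.
q = ½ρv² = ½ × 1.112 × 217² = 26180 Pa.
Required CL = L/(qS) = 9.81×10^5/(26180·415) = 0.09029.
CD = 0.0183 + 0.0514 × 0.09029² = 0.01872.
D = q·S·CD = 26180 × 415 × 0.01872 = 2.034×10^5 N

D = 2.03×10^5 N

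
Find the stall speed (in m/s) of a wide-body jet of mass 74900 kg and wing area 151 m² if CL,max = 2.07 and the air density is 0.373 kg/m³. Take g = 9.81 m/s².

Weight W = mg = 74900 × 9.81 = 7.348×10^5 N.
From L = ½ρV²S·CL,max = W: V_stall = √(2W/(ρSCL,max)) = √(2·7.348×10^5/(0.373·151·2.07))
V_stall = √12600 = 112 m/s

V_stall = 112 m/s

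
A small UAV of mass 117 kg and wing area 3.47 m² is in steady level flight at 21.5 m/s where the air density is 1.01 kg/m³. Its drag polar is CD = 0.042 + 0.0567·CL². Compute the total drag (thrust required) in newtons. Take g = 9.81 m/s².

D = 126 N

Weight W = mg = 117 × 9.81 = 1147.8 N; in level flight L = W.
Dynamic pressure q = 0.5 × 1.01 × 21.5² = 233.4 Pa.
CL = W/(q·S) = 1147.8 / (233.4 × 3.47) = 1.417.
CD = 0.042 + 0.0567 × 1.417² = 0.1558.
D = q·S·CD = 233.4 × 3.47 × 0.1558 = 126.2 N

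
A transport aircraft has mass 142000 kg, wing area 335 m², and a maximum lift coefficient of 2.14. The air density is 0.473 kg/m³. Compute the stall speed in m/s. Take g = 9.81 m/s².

V_stall = 90.6 m/s

At stall, lift equals weight: L = W = m·g = 142000 × 9.81 = 1.393×10^6 N.
From L = ½ρV²S·CL,max = W: V_stall = √(2W/(ρSCL,max)) = √(2·1.393×10^6/(0.473·335·2.14))
V_stall = √8216 = 90.6 m/s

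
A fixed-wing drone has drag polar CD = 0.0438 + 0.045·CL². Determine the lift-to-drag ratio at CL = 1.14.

L/D = 11.1

CD = 0.0438 + 0.045 × 1.14² = 0.1023
L/D = CL/CD = 1.14 / 0.1023 = 11.1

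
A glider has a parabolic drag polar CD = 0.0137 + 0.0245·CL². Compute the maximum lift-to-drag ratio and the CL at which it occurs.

For CD = CD0 + K·CL², (L/D)max occurs at CL* = √(CD0/K) and equals 1/(2√(K·CD0)).
(L/D)max = 1/(2√(0.0245 × 0.0137)) = 1/(2 × 0.01832) = 27.3
CL* = √(0.0137/0.0245) = 0.748

(L/D)max = 27.3, at CL = 0.748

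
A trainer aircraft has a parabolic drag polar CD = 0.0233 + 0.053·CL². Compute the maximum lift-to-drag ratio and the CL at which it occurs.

For CD = CD0 + K·CL², (L/D)max occurs at CL* = √(CD0/K) and equals 1/(2√(K·CD0)).
(L/D)max = 1/(2√(0.053 × 0.0233)) = 1/(2 × 0.03514) = 14.2
CL* = √(0.0233/0.053) = 0.663

(L/D)max = 14.2, at CL = 0.663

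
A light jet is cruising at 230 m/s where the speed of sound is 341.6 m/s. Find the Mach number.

M = 0.673

M = v/a = 230 / 341.6 = 0.673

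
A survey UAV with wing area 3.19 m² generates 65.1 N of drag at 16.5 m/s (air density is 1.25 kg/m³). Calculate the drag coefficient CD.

From D = ½ρv²S·CD, rearranging gives CD = 2D/(ρv²S).
CD = 2 × 65.1 / (1.25 × 16.5² × 3.19) = 0.12

CD = 0.12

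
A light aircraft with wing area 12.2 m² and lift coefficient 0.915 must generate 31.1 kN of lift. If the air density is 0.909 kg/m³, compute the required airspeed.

v = 78.3 m/s

L = ½ρv²S·CL ⇒ v = √(2L/(ρ·S·CL))
v = √(2 × 31100 / (0.909 × 12.2 × 0.915)) = √6130 = 78.3 m/s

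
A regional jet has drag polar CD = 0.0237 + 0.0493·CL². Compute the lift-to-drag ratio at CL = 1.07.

L/D = 13.4

CD = 0.0237 + 0.0493 × 1.07² = 0.08014
L/D = CL/CD = 1.07 / 0.08014 = 13.4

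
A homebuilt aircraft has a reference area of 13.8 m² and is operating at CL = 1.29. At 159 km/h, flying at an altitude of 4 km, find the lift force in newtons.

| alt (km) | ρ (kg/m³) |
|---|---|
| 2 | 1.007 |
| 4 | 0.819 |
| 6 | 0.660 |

At 4 km, from the table: ρ = 0.819 kg/m³.
Convert speed: v = 159 km/h ÷ 3.6 = 44.17 m/s.
Dynamic pressure q = ½ρv² = ½ × 0.819 × 44.17² = 798.8 Pa.
L = q·S·CL = 798.8 × 13.8 × 1.29 = 14200 N ≈ 14.2 kN

L = 14200 N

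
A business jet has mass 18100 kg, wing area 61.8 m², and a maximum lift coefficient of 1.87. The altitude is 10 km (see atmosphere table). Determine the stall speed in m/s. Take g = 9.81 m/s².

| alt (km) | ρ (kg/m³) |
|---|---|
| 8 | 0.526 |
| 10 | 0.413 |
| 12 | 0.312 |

V_stall = 86.3 m/s

At 10 km, from the table: ρ = 0.413 kg/m³.
Weight W = mg = 18100 × 9.81 = 1.776×10^5 N.
From L = ½ρV²S·CL,max = W: V_stall = √(2W/(ρSCL,max)) = √(2·1.776×10^5/(0.413·61.8·1.87))
V_stall = √7440 = 86.3 m/s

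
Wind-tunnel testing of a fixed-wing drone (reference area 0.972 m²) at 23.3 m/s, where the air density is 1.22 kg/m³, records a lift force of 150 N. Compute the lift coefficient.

CL = 0.466

From L = ½ρv²S·CL, rearranging gives CL = 2L/(ρv²S).
CL = 2 × 150 / (1.22 × 23.3² × 0.972) = 0.466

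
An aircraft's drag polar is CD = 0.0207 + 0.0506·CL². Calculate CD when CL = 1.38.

CD = 0.117

CD = 0.0207 + 0.0506 × 1.38² = 0.0207 + 0.09636 = 0.117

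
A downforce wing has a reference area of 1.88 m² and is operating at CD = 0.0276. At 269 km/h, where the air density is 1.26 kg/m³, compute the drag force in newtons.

Convert speed: v = 269 km/h ÷ 3.6 = 74.72 m/s.
Dynamic pressure q = ½ρv² = ½ × 1.26 × 74.72² = 3518 Pa.
D = q·S·CD = 3518 × 1.88 × 0.0276 = 183 N

D = 183 N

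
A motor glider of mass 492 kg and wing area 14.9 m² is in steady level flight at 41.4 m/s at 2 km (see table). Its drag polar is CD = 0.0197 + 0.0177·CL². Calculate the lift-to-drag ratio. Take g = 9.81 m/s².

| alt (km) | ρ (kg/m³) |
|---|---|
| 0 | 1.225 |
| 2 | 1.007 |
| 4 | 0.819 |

At 2 km, from the table: ρ = 1.007 kg/m³.
Weight W = mg = 492 × 9.81 = 4826.5 N; in level flight L = W.
q = ½ρv² = ½ × 1.007 × 41.4² = 863 Pa.
CL = W/(q·S) = 4826.5 / (863 × 14.9) = 0.3754.
CD = 0.0197 + 0.0177 × 0.3754² = 0.02219.
L/D = CL/CD = 0.3754 / 0.02219 = 16.9

L/D = 16.9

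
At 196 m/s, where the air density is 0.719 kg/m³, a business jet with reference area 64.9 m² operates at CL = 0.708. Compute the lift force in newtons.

L = 6.35×10^5 N

L = ½ρv²S·CL = ½ × 0.719 × 196² × 64.9 × 0.708 = 6.35×10^5 N ≈ 635 kN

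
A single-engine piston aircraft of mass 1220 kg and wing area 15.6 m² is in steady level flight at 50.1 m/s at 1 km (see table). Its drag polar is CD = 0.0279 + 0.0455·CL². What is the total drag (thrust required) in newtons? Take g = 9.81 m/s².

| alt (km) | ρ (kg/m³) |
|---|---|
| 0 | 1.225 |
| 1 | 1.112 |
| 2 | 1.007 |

D = 907 N

At 1 km, from the table: ρ = 1.112 kg/m³.
In steady level flight, lift balances weight: W = mg = 1220 × 9.81 = 11968 N.
Dynamic pressure q = 0.5 × 1.112 × 50.1² = 1396 Pa.
Required CL = L/(qS) = 11968/(1396·15.6) = 0.5497.
CD = 0.0279 + 0.0455 × 0.5497² = 0.04165.
D = q·S·CD = 1396 × 15.6 × 0.04165 = 906.8 N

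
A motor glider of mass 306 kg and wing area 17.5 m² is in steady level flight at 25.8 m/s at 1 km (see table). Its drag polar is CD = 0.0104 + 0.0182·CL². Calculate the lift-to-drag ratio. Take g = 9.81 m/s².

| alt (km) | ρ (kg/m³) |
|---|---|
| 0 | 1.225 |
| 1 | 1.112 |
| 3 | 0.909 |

At 1 km, from the table: ρ = 1.112 kg/m³.
Level flight ⇒ L = W = m·g = 306 × 9.81 = 3001.9 N.
Dynamic pressure q = 0.5 × 1.112 × 25.8² = 370.1 Pa.
CL = 2W/(ρv²S) = 2×3001.9/(1.112×25.8²×17.5) = 0.4635.
CD = 0.0104 + 0.0182 × 0.4635² = 0.01431.
L/D = CL/CD = 0.4635 / 0.01431 = 32.4

L/D = 32.4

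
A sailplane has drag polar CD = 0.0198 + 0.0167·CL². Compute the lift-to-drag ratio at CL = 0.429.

L/D = 18.8

CD = 0.0198 + 0.0167 × 0.429² = 0.02287
L/D = CL/CD = 0.429 / 0.02287 = 18.8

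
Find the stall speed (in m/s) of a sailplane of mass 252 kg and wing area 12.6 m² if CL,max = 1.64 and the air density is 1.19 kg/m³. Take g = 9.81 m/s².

V_stall = 14.2 m/s

Weight W = mg = 252 × 9.81 = 2472 N.
V_stall = √(2W/(ρ·S·CL,max)) = √(2 × 2472 / (1.19 × 12.6 × 1.64))
V_stall = √201.1 = 14.2 m/s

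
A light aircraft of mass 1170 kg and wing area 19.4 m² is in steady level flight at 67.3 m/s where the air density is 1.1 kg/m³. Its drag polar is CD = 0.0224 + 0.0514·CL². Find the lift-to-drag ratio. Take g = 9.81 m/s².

L/D = 9.39

Level flight ⇒ L = W = m·g = 1170 × 9.81 = 11478 N.
q = ½ρv² = ½ × 1.1 × 67.3² = 2491 Pa.
CL = W/(q·S) = 11478 / (2491 × 19.4) = 0.2375.
CD = 0.0224 + 0.0514 × 0.2375² = 0.0253.
L/D = CL/CD = 0.2375 / 0.0253 = 9.39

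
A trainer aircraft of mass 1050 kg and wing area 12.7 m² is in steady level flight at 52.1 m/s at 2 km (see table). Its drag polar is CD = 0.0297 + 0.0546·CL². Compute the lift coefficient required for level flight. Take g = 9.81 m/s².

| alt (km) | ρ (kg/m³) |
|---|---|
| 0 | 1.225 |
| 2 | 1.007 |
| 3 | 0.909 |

At 2 km, from the table: ρ = 1.007 kg/m³.
Weight W = mg = 1050 × 9.81 = 10300 N; in level flight L = W.
Dynamic pressure q = 0.5 × 1.007 × 52.1² = 1367 Pa.
Required CL = L/(qS) = 10300/(1367·12.7) = 0.5934.

CL = 0.593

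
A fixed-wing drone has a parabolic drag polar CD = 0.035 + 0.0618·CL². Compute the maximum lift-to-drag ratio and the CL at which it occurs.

(L/D)max = 10.8, at CL = 0.753

For CD = CD0 + K·CL², (L/D)max occurs at CL* = √(CD0/K) and equals 1/(2√(K·CD0)).
(L/D)max = 1/(2√(0.0618 × 0.035)) = 1/(2 × 0.04651) = 10.8
CL* = √(0.035/0.0618) = 0.753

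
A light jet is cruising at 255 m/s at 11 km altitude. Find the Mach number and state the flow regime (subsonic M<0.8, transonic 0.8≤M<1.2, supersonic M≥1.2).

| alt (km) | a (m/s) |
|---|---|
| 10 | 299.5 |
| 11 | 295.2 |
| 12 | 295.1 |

M = 0.864 (transonic)

At 11 km, from the table: a = 295.2 m/s.
M = v/a = 255 / 295.2 = 0.864
M = 0.864 → transonic.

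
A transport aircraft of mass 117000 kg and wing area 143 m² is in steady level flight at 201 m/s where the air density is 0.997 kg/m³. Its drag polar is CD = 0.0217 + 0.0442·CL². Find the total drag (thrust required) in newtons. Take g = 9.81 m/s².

Level flight ⇒ L = W = m·g = 117000 × 9.81 = 1.1478×10^6 N.
Dynamic pressure q = 0.5 × 0.997 × 201² = 20140 Pa.
CL = W/(q·S) = 1.1478×10^6 / (20140 × 143) = 0.3985.
CD = 0.0217 + 0.0442 × 0.3985² = 0.02872.
D = q·S·CD = 20140 × 143 × 0.02872 = 82710 N

D = 82700 N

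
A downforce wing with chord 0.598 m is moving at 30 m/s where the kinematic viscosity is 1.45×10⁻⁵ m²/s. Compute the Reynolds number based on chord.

Re = 1.24×10^6

Re = v·c/ν = 30 × 0.598 / (1.45×10⁻⁵) = 1.24×10^6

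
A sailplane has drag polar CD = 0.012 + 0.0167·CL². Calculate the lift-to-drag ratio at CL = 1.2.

CD = 0.012 + 0.0167 × 1.2² = 0.03605
L/D = CL/CD = 1.2 / 0.03605 = 33.3

L/D = 33.3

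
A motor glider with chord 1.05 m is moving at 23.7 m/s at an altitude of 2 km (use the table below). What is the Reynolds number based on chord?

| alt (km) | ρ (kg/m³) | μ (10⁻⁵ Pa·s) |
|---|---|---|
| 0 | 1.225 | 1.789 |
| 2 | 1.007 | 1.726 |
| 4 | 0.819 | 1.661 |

Re = 1.45×10^6

At 2 km, from the table: ρ = 1.007 kg/m³, μ = 1.726×10⁻⁵ Pa·s.
Re = ρ·v·c/μ = 1.007 × 23.7 × 1.05 / (1.726×10⁻⁵) = 1.45×10^6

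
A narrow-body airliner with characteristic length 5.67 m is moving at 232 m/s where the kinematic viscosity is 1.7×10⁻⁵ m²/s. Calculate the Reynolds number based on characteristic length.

Re = 7.74×10^7

Re = v·c/ν = 232 × 5.67 / (1.7×10⁻⁵) = 7.74×10^7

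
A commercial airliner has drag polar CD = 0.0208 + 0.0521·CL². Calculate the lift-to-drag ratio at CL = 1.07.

CD = 0.0208 + 0.0521 × 1.07² = 0.08045
L/D = CL/CD = 1.07 / 0.08045 = 13.3

L/D = 13.3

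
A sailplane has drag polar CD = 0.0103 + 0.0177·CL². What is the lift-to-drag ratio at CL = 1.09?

L/D = 34.8

CD = 0.0103 + 0.0177 × 1.09² = 0.03133
L/D = CL/CD = 1.09 / 0.03133 = 34.8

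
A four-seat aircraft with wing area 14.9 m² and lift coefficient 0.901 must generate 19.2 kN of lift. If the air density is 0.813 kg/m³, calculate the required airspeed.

v = 59.3 m/s

L = ½ρv²S·CL ⇒ v = √(2L/(ρ·S·CL))
v = √(2 × 19200 / (0.813 × 14.9 × 0.901)) = √3518 = 59.3 m/s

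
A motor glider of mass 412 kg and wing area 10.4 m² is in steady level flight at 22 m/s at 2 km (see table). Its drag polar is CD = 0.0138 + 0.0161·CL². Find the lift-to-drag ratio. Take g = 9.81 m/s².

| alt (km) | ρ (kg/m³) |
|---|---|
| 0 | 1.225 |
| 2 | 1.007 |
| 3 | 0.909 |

L/D = 29.1

At 2 km, from the table: ρ = 1.007 kg/m³.
Weight W = mg = 412 × 9.81 = 4041.7 N; in level flight L = W.
Dynamic pressure q = 0.5 × 1.007 × 22² = 243.7 Pa.
CL = W/(q·S) = 4041.7 / (243.7 × 10.4) = 1.595.
CD = 0.0138 + 0.0161 × 1.595² = 0.05475.
L/D = CL/CD = 1.595 / 0.05475 = 29.1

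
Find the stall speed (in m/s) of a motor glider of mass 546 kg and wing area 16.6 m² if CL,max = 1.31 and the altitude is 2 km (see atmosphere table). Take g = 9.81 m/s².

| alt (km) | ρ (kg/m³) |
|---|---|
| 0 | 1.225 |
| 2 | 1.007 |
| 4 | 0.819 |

V_stall = 22.1 m/s

At 2 km, from the table: ρ = 1.007 kg/m³.
Weight W = mg = 546 × 9.81 = 5356 N.
From L = ½ρV²S·CL,max = W: V_stall = √(2W/(ρSCL,max)) = √(2·5356/(1.007·16.6·1.31))
V_stall = √489.2 = 22.1 m/s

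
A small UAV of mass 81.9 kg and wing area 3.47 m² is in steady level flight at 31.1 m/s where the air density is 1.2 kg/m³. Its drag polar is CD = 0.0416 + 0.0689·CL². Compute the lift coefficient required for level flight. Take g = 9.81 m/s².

CL = 0.399

In steady level flight, lift balances weight: W = mg = 81.9 × 9.81 = 803.44 N.
q = ½ρv² = ½ × 1.2 × 31.1² = 580.3 Pa.
CL = 2W/(ρv²S) = 2×803.44/(1.2×31.1²×3.47) = 0.399.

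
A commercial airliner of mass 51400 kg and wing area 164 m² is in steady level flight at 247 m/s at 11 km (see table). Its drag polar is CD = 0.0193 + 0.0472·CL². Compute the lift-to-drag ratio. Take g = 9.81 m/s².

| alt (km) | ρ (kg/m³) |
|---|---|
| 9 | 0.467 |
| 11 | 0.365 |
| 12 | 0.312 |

L/D = 12.1

At 11 km, from the table: ρ = 0.365 kg/m³.
In steady level flight, lift balances weight: W = mg = 51400 × 9.81 = 5.0423×10^5 N.
Dynamic pressure q = 0.5 × 0.365 × 247² = 11130 Pa.
CL = 2W/(ρv²S) = 2×5.0423×10^5/(0.365×247²×164) = 0.2761.
CD = 0.0193 + 0.0472 × 0.2761² = 0.0229.
L/D = CL/CD = 0.2761 / 0.0229 = 12.1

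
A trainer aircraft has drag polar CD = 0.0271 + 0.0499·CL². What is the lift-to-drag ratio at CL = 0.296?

L/D = 9.41

CD = 0.0271 + 0.0499 × 0.296² = 0.03147
L/D = CL/CD = 0.296 / 0.03147 = 9.41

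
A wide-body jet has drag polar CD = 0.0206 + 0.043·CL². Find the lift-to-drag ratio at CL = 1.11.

L/D = 15.1

CD = 0.0206 + 0.043 × 1.11² = 0.07358
L/D = CL/CD = 1.11 / 0.07358 = 15.1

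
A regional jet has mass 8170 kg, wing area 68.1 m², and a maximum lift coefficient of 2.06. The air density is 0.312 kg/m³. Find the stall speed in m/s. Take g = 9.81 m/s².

V_stall = 60.5 m/s

Stall occurs when L = W at CL,max. W = mg = 8170 × 9.81 = 80150 N.
From L = ½ρV²S·CL,max = W: V_stall = √(2W/(ρSCL,max)) = √(2·80150/(0.312·68.1·2.06))
V_stall = √3662 = 60.5 m/s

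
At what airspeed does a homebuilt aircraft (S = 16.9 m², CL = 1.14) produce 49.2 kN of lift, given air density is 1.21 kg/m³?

L = ½ρv²S·CL ⇒ v = √(2L/(ρ·S·CL))
v = √(2 × 49200 / (1.21 × 16.9 × 1.14)) = √4221 = 65 m/s

v = 65 m/s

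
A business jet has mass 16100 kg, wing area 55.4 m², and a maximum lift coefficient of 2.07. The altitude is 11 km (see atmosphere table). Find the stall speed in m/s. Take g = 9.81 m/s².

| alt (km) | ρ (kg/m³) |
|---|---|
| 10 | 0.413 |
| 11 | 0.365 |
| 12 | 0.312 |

V_stall = 86.9 m/s

At 11 km, from the table: ρ = 0.365 kg/m³.
Stall occurs when L = W at CL,max. W = mg = 16100 × 9.81 = 1.579×10^5 N.
V_stall = √(2W/(ρ·S·CL,max)) = √(2 × 1.579×10^5 / (0.365 × 55.4 × 2.07))
V_stall = √7547 = 86.9 m/s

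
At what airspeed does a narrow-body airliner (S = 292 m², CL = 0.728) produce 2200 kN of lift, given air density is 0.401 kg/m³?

v = 227 m/s

L = ½ρv²S·CL ⇒ v = √(2L/(ρ·S·CL))
v = √(2 × 2.2×10^6 / (0.401 × 292 × 0.728)) = √51620 = 227 m/s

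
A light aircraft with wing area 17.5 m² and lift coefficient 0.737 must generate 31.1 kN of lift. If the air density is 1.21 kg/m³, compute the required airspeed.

v = 63.1 m/s

L = ½ρv²S·CL ⇒ v = √(2L/(ρ·S·CL))
v = √(2 × 31100 / (1.21 × 17.5 × 0.737)) = √3986 = 63.1 m/s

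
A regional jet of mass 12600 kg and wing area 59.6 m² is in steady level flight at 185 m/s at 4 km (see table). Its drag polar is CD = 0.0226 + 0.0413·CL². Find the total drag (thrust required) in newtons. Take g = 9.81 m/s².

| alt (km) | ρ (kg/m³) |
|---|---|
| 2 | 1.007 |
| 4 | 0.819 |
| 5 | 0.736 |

D = 19600 N

At 4 km, from the table: ρ = 0.819 kg/m³.
In steady level flight, lift balances weight: W = mg = 12600 × 9.81 = 1.2361×10^5 N.
Dynamic pressure q = 0.5 × 0.819 × 185² = 14020 Pa.
CL = W/(q·S) = 1.2361×10^5 / (14020 × 59.6) = 0.148.
CD = 0.0226 + 0.0413 × 0.148² = 0.0235.
D = q·S·CD = 14020 × 59.6 × 0.0235 = 19630 N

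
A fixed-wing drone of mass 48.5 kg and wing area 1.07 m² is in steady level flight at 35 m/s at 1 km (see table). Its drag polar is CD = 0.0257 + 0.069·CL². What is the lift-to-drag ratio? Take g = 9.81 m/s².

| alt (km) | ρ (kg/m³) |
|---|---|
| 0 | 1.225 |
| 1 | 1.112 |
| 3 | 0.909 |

L/D = 11.8

At 1 km, from the table: ρ = 1.112 kg/m³.
Level flight ⇒ L = W = m·g = 48.5 × 9.81 = 475.79 N.
Dynamic pressure q = 0.5 × 1.112 × 35² = 681.1 Pa.
Required CL = L/(qS) = 475.79/(681.1·1.07) = 0.6529.
CD = 0.0257 + 0.069 × 0.6529² = 0.05511.
L/D = CL/CD = 0.6529 / 0.05511 = 11.8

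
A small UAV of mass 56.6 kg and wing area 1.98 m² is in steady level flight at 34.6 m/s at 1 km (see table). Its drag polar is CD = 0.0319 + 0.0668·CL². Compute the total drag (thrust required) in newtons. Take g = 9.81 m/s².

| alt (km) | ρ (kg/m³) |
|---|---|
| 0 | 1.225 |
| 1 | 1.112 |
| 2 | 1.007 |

At 1 km, from the table: ρ = 1.112 kg/m³.
Weight W = mg = 56.6 × 9.81 = 555.25 N; in level flight L = W.
q = ½ρv² = ½ × 1.112 × 34.6² = 665.6 Pa.
CL = W/(q·S) = 555.25 / (665.6 × 1.98) = 0.4213.
CD = 0.0319 + 0.0668 × 0.4213² = 0.04376.
D = q·S·CD = 665.6 × 1.98 × 0.04376 = 57.67 N

D = 57.7 N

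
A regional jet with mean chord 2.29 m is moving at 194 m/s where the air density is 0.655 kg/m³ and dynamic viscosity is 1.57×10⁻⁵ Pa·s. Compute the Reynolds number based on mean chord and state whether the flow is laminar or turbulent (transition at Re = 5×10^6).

Re = ρ·v·c/μ = 0.655 × 194 × 2.29 / (1.57×10⁻⁵) = 1.85×10^7
Since 1.85×10^7 > 5×10^6, the flow is turbulent.

Re = 1.85×10^7 (turbulent)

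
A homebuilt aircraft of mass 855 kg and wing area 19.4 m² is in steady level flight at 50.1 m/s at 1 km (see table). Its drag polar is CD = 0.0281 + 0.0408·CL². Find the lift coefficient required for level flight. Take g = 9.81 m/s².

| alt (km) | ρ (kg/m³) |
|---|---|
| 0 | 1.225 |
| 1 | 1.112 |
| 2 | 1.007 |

At 1 km, from the table: ρ = 1.112 kg/m³.
In steady level flight, lift balances weight: W = mg = 855 × 9.81 = 8387.6 N.
Dynamic pressure q = 0.5 × 1.112 × 50.1² = 1396 Pa.
CL = W/(q·S) = 8387.6 / (1396 × 19.4) = 0.3098.

CL = 0.31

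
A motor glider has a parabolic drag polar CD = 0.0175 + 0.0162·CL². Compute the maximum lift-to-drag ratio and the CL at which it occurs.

(L/D)max = 29.7, at CL = 1.04

For CD = CD0 + K·CL², (L/D)max occurs at CL* = √(CD0/K) and equals 1/(2√(K·CD0)).
(L/D)max = 1/(2√(0.0162 × 0.0175)) = 1/(2 × 0.01684) = 29.7
CL* = √(0.0175/0.0162) = 1.04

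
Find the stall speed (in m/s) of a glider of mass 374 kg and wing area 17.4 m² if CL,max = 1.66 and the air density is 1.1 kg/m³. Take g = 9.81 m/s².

V_stall = 15.2 m/s

Weight W = mg = 374 × 9.81 = 3669 N.
V_stall = √(2W/(ρ·S·CL,max)) = √(2 × 3669 / (1.1 × 17.4 × 1.66))
V_stall = √231 = 15.2 m/s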